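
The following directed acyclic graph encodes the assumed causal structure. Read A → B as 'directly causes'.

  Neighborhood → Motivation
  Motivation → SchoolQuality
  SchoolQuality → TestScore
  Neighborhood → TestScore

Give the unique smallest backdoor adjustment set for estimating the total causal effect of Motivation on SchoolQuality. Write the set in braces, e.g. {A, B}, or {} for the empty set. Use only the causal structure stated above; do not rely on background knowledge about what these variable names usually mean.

{}

Variables eligible for adjustment (non-descendants of Motivation, excluding Motivation and SchoolQuality): {Neighborhood}.
Backdoor paths from Motivation to SchoolQuality:
  P1: Motivation <- Neighborhood -> TestScore <- SchoolQuality
Each backdoor path contains an unconditioned collider, so every path is already blocked with the empty conditioning set:
  P1: blocked at collider TestScore (neither it nor any descendant is in the conditioning set).
The empty set is therefore the unique smallest valid set.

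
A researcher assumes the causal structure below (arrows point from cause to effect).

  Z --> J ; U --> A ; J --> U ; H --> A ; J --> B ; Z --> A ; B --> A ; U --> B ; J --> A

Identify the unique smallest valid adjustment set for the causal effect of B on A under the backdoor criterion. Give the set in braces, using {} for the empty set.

Variables eligible for adjustment (non-descendants of B, excluding B and A): {H, J, U, Z}.
Backdoor paths from B to A:
  P1: B <- J <- Z -> A
  P2: B <- J -> U -> A
  P3: B <- J -> A
  P4: B <- U <- J <- Z -> A
  P5: B <- U <- J -> A
  P6: B <- U -> A
The empty set is not sufficient: P1 (B <- J <- Z -> A) has no collider blocking it and no conditioned non-collider, so it is open.
Try {J, U}:
  P1: blocked at chain node J ∈ conditioning set.
  P2: blocked at fork node J ∈ conditioning set.
  P3: blocked at fork node J ∈ conditioning set.
  P4: blocked at chain node U ∈ conditioning set.
  P5: blocked at chain node U ∈ conditioning set.
  P6: blocked at fork node U ∈ conditioning set.
{J, U} contains no descendant of B and blocks every backdoor path.
Every element of {J, U} is needed (dropping J leaves P1 open; dropping U leaves P6 open), so no proper subset is valid.
Among all size-2 subsets of the eligible variables, only {J, U} blocks every backdoor path, so it is the unique smallest valid adjustment set.

{J, U}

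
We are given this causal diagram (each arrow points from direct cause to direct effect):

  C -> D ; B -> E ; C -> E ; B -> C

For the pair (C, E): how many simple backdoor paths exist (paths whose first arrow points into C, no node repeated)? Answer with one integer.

1

A backdoor path from C to E is any simple undirected path whose first edge points into C (i.e. leaves C via a parent).
Parents of C: {B}.
Enumerating:
  P1: C <- B -> E
That exhausts the simple backdoor paths. Count: 1.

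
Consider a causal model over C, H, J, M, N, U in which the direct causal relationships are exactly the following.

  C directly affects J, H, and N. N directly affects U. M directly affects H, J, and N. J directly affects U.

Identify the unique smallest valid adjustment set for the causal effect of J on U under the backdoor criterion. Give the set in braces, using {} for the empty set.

{N}

Variables eligible for adjustment (non-descendants of J, excluding J and U): {C, H, M, N}.
Backdoor paths from J to U:
  P1: J <- C -> N -> U
  P2: J <- C -> H <- M -> N -> U
  P3: J <- M -> N -> U
  P4: J <- M -> H <- C -> N -> U
The empty set is not sufficient: P1 (J <- C -> N -> U) has no collider blocking it and no conditioned non-collider, so it is open.
Try {N}:
  P1: blocked at chain node N ∈ conditioning set.
  P2: blocked at collider H (neither it nor any descendant is in the conditioning set).
  P3: blocked at chain node N ∈ conditioning set.
  P4: blocked at collider H (neither it nor any descendant is in the conditioning set).
{N} contains no descendant of J and blocks every backdoor path.
No other singleton works — e.g. {C} leaves P3 open — so {N} is the unique smallest valid adjustment set.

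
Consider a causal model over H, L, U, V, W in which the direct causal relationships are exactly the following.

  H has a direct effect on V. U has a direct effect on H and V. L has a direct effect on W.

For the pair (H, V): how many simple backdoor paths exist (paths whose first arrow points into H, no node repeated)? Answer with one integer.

A backdoor path from H to V is any simple undirected path whose first edge points into H (i.e. leaves H via a parent).
Parents of H: {U}.
Enumerating:
  P1: H <- U -> V
That exhausts the simple backdoor paths. Count: 1.

1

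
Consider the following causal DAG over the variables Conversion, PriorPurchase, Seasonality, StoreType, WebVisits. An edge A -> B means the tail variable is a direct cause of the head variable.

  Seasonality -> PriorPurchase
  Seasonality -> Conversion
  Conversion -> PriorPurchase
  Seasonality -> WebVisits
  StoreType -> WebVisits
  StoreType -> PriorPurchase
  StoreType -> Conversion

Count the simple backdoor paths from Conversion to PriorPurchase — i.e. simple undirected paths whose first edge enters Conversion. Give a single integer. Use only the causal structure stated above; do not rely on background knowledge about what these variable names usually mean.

4

A backdoor path from Conversion to PriorPurchase is any simple undirected path whose first edge points into Conversion (i.e. leaves Conversion via a parent).
Parents of Conversion: {Seasonality, StoreType}.
Enumerating:
  P1: Conversion <- Seasonality -> WebVisits <- StoreType -> PriorPurchase
  P2: Conversion <- Seasonality -> PriorPurchase
  P3: Conversion <- StoreType -> WebVisits <- Seasonality -> PriorPurchase
  P4: Conversion <- StoreType -> PriorPurchase
That exhausts the simple backdoor paths. Count: 4.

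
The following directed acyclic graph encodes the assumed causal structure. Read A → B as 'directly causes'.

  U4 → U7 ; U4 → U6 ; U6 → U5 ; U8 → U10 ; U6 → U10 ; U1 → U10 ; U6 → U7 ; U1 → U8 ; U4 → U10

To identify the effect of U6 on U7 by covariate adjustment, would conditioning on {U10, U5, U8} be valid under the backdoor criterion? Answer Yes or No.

No

Backdoor paths from U6 to U7 (paths whose first edge points into U6):
  P1: U6 <- U4 -> U7
Condition 1 (no descendant of U6 in the set): FAILS — U10 and U5 are descendants of U6.
Condition 2 (every backdoor path blocked by {U10, U5, U8}):
  P1: open — no interior node is in the conditioning set.
{U10, U5, U8} does not satisfy the backdoor criterion.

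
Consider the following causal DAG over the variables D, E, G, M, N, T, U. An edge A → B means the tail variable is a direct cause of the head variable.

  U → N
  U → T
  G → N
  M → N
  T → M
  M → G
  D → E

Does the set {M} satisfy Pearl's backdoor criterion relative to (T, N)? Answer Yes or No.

Backdoor paths from T to N (paths whose first edge points into T):
  P1: T <- U -> N
Condition 1 (no descendant of T in the set): FAILS — M is a descendant of T.
Condition 2 (every backdoor path blocked by {M}):
  P1: open — no interior node is in the conditioning set.
{M} does not satisfy the backdoor criterion.

No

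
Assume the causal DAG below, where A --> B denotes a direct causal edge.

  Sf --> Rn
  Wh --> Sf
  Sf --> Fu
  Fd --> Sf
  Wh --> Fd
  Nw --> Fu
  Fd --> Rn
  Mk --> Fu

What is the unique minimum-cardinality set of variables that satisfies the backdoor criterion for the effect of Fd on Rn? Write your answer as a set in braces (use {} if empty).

Variables eligible for adjustment (non-descendants of Fd, excluding Fd and Rn): {Mk, Nw, Wh}.
Backdoor paths from Fd to Rn:
  P1: Fd <- Wh -> Sf -> Rn
The empty set is not sufficient: P1 (Fd <- Wh -> Sf -> Rn) has no collider blocking it and no conditioned non-collider, so it is open.
Try {Wh}:
  P1: blocked at fork node Wh ∈ conditioning set.
{Wh} contains no descendant of Fd and blocks every backdoor path.
No other singleton works — e.g. {Mk} leaves P1 open — so {Wh} is the unique smallest valid adjustment set.

{Wh}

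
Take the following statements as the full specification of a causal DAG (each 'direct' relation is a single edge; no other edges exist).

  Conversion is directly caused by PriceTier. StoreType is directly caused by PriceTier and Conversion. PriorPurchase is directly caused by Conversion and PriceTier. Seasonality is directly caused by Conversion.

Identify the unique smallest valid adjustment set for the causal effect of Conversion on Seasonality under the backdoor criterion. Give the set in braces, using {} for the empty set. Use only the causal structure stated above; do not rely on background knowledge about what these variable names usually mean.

Variables eligible for adjustment (non-descendants of Conversion, excluding Conversion and Seasonality): {PriceTier}.
Backdoor paths from Conversion to Seasonality:
  (none)
With no backdoor paths the empty set already satisfies the criterion, and it is trivially minimal.

{}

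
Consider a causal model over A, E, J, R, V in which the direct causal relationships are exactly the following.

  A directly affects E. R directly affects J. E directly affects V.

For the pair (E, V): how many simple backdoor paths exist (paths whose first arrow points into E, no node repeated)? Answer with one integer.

0

A backdoor path from E to V is any simple undirected path whose first edge points into E (i.e. leaves E via a parent).
Parents of E: {A}.
No simple path from any parent of E reaches V without revisiting E, so there are no backdoor paths.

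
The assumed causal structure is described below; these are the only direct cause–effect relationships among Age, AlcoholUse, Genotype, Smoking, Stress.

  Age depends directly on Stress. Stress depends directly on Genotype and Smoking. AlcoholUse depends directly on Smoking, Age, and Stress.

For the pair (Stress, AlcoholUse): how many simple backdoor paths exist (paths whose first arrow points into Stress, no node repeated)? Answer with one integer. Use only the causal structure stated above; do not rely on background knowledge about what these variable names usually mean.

A backdoor path from Stress to AlcoholUse is any simple undirected path whose first edge points into Stress (i.e. leaves Stress via a parent).
Parents of Stress: {Genotype, Smoking}.
Enumerating:
  P1: Stress <- Smoking -> AlcoholUse
That exhausts the simple backdoor paths. Count: 1.

1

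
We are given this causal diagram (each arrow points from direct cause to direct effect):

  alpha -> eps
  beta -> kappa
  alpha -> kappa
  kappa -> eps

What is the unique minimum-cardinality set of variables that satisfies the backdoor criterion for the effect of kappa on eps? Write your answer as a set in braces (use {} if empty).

Variables eligible for adjustment (non-descendants of kappa, excluding kappa and eps): {alpha, beta}.
Backdoor paths from kappa to eps:
  P1: kappa <- alpha -> eps
The empty set is not sufficient: P1 (kappa <- alpha -> eps) has no collider blocking it and no conditioned non-collider, so it is open.
Try {alpha}:
  P1: blocked at fork node alpha ∈ conditioning set.
{alpha} contains no descendant of kappa and blocks every backdoor path.
No other singleton works — e.g. {beta} leaves P1 open — so {alpha} is the unique smallest valid adjustment set.

{alpha}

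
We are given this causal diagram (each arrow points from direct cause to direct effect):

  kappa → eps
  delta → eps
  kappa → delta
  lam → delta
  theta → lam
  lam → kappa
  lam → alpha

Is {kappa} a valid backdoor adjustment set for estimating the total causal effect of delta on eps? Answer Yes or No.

Backdoor paths from delta to eps (paths whose first edge points into delta):
  P1: delta <- lam -> kappa -> eps
  P2: delta <- kappa -> eps
Condition 1 (no descendant of delta in the set): holds — descendants of delta are {eps}; none are in {kappa}.
Condition 2 (every backdoor path blocked by {kappa}):
  P1: blocked at chain node kappa ∈ conditioning set.
  P2: blocked at fork node kappa ∈ conditioning set.
{kappa} satisfies the backdoor criterion.

Yes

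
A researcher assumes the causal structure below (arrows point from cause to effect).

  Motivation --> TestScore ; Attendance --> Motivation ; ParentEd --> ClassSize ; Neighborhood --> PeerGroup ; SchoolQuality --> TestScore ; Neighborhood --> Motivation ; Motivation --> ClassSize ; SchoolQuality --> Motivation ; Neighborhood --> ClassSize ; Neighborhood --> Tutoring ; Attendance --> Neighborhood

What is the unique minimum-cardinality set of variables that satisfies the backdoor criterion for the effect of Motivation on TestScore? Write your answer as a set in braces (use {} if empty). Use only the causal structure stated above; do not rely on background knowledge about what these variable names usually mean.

{SchoolQuality}

Variables eligible for adjustment (non-descendants of Motivation, excluding Motivation and TestScore): {Attendance, Neighborhood, ParentEd, PeerGroup, SchoolQuality, Tutoring}.
Backdoor paths from Motivation to TestScore:
  P1: Motivation <- SchoolQuality -> TestScore
The empty set is not sufficient: P1 (Motivation <- SchoolQuality -> TestScore) has no collider blocking it and no conditioned non-collider, so it is open.
Try {SchoolQuality}:
  P1: blocked at fork node SchoolQuality ∈ conditioning set.
{SchoolQuality} contains no descendant of Motivation and blocks every backdoor path.
No other singleton works — e.g. {Attendance} leaves P1 open — so {SchoolQuality} is the unique smallest valid adjustment set.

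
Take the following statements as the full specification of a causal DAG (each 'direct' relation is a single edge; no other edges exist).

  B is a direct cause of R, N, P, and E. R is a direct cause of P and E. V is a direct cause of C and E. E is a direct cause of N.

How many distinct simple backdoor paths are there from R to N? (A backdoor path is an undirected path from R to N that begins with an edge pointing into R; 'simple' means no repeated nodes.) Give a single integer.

2

A backdoor path from R to N is any simple undirected path whose first edge points into R (i.e. leaves R via a parent).
Parents of R: {B}.
Enumerating:
  P1: R <- B -> E -> N
  P2: R <- B -> N
That exhausts the simple backdoor paths. Count: 2.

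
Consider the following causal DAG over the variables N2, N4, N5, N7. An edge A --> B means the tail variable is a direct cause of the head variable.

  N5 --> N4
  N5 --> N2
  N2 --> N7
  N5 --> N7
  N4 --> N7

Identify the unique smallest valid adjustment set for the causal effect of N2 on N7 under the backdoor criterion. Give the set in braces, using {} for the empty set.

{N5}

Variables eligible for adjustment (non-descendants of N2, excluding N2 and N7): {N4, N5}.
Backdoor paths from N2 to N7:
  P1: N2 <- N5 -> N4 -> N7
  P2: N2 <- N5 -> N7
The empty set is not sufficient: P1 (N2 <- N5 -> N4 -> N7) has no collider blocking it and no conditioned non-collider, so it is open.
Try {N5}:
  P1: blocked at fork node N5 ∈ conditioning set.
  P2: blocked at fork node N5 ∈ conditioning set.
{N5} contains no descendant of N2 and blocks every backdoor path.
No other singleton works — e.g. {N4} leaves P2 open — so {N5} is the unique smallest valid adjustment set.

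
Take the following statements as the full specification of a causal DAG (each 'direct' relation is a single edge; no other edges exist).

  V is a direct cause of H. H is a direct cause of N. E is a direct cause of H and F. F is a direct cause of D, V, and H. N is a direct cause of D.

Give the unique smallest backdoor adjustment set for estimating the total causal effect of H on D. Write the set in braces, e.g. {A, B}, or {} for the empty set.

{F}

Variables eligible for adjustment (non-descendants of H, excluding H and D): {E, F, V}.
Backdoor paths from H to D:
  P1: H <- E -> F -> D
  P2: H <- F -> D
  P3: H <- V <- F -> D
The empty set is not sufficient: P1 (H <- E -> F -> D) has no collider blocking it and no conditioned non-collider, so it is open.
Try {F}:
  P1: blocked at chain node F ∈ conditioning set.
  P2: blocked at fork node F ∈ conditioning set.
  P3: blocked at fork node F ∈ conditioning set.
{F} contains no descendant of H and blocks every backdoor path.
No other singleton works — e.g. {E} leaves P2 open — so {F} is the unique smallest valid adjustment set.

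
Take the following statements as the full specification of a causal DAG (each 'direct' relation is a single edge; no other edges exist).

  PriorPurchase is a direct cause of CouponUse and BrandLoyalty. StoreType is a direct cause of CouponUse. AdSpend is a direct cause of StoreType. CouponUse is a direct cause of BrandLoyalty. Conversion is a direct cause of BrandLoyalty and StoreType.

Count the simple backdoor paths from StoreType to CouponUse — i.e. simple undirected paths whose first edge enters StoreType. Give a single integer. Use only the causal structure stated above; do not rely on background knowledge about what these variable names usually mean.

2

A backdoor path from StoreType to CouponUse is any simple undirected path whose first edge points into StoreType (i.e. leaves StoreType via a parent).
Parents of StoreType: {AdSpend, Conversion}.
Enumerating:
  P1: StoreType <- Conversion -> BrandLoyalty <- PriorPurchase -> CouponUse
  P2: StoreType <- Conversion -> BrandLoyalty <- CouponUse
That exhausts the simple backdoor paths. Count: 2.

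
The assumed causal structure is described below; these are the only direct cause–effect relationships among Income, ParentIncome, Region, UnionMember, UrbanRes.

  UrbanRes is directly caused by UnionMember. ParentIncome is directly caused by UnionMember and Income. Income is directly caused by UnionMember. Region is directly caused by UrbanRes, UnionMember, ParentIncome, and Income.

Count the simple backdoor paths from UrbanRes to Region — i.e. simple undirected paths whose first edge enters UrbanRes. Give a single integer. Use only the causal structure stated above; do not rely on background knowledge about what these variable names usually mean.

5

A backdoor path from UrbanRes to Region is any simple undirected path whose first edge points into UrbanRes (i.e. leaves UrbanRes via a parent).
Parents of UrbanRes: {UnionMember}.
Enumerating:
  P1: UrbanRes <- UnionMember -> Income -> ParentIncome -> Region
  P2: UrbanRes <- UnionMember -> Income -> Region
  P3: UrbanRes <- UnionMember -> ParentIncome <- Income -> Region
  P4: UrbanRes <- UnionMember -> ParentIncome -> Region
  P5: UrbanRes <- UnionMember -> Region
That exhausts the simple backdoor paths. Count: 5.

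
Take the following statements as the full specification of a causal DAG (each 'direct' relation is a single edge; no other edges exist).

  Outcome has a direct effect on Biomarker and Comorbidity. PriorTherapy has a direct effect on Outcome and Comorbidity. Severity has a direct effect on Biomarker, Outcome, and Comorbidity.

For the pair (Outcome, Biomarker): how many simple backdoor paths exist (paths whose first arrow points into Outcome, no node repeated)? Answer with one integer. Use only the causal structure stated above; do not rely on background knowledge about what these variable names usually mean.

A backdoor path from Outcome to Biomarker is any simple undirected path whose first edge points into Outcome (i.e. leaves Outcome via a parent).
Parents of Outcome: {PriorTherapy, Severity}.
Enumerating:
  P1: Outcome <- Severity -> Biomarker
  P2: Outcome <- PriorTherapy -> Comorbidity <- Severity -> Biomarker
That exhausts the simple backdoor paths. Count: 2.

2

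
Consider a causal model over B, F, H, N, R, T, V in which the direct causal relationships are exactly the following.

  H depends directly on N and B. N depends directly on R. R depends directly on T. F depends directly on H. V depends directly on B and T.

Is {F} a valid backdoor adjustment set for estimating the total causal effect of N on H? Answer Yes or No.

Backdoor paths from N to H (paths whose first edge points into N):
  P1: N <- R <- T -> V <- B -> H
Condition 1 (no descendant of N in the set): FAILS — F is a descendant of N.
Condition 2 (every backdoor path blocked by {F}):
  P1: blocked at collider V (neither it nor any descendant is in the conditioning set).
{F} does not satisfy the backdoor criterion.

No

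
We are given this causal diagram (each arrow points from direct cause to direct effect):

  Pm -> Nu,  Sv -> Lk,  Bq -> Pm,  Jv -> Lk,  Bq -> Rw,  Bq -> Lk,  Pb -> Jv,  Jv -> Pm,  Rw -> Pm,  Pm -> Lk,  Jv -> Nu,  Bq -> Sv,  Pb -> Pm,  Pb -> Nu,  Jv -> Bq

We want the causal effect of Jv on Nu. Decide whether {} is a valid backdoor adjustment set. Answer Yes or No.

Backdoor paths from Jv to Nu (paths whose first edge points into Jv):
  P1: Jv <- Pb -> Pm -> Nu
  P2: Jv <- Pb -> Nu
Condition 1 (no descendant of Jv in the set): holds — descendants of Jv are {Bq, Lk, Nu, Pm, Rw, Sv}; none are in {}.
Condition 2 (every backdoor path blocked by {}):
  P1: open — no interior node is in the conditioning set.
  P2: open — no interior node is in the conditioning set.
{} does not satisfy the backdoor criterion.

No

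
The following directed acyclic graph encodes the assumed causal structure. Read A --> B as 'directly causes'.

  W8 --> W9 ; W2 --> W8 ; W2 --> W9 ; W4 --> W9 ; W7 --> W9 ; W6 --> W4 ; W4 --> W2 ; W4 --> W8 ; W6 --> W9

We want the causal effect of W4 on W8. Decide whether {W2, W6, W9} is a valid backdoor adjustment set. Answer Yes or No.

No

Backdoor paths from W4 to W8 (paths whose first edge points into W4):
  P1: W4 <- W6 -> W9 <- W2 -> W8
  P2: W4 <- W6 -> W9 <- W8
Condition 1 (no descendant of W4 in the set): FAILS — W2 and W9 are descendants of W4.
Condition 2 (every backdoor path blocked by {W2, W6, W9}):
  P1: blocked at fork node W6 ∈ conditioning set.
  P2: blocked at fork node W6 ∈ conditioning set.
{W2, W6, W9} does not satisfy the backdoor criterion.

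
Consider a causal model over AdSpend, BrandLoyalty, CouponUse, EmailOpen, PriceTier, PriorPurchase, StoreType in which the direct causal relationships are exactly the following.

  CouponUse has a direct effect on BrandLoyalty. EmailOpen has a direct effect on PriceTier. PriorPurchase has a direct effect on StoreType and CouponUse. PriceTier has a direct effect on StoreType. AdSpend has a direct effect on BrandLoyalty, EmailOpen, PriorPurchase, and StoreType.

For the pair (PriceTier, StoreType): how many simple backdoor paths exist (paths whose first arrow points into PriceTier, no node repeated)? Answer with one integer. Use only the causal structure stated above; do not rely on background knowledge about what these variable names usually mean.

A backdoor path from PriceTier to StoreType is any simple undirected path whose first edge points into PriceTier (i.e. leaves PriceTier via a parent).
Parents of PriceTier: {EmailOpen}.
Enumerating:
  P1: PriceTier <- EmailOpen <- AdSpend -> PriorPurchase -> StoreType
  P2: PriceTier <- EmailOpen <- AdSpend -> BrandLoyalty <- CouponUse <- PriorPurchase -> StoreType
  P3: PriceTier <- EmailOpen <- AdSpend -> StoreType
That exhausts the simple backdoor paths. Count: 3.

3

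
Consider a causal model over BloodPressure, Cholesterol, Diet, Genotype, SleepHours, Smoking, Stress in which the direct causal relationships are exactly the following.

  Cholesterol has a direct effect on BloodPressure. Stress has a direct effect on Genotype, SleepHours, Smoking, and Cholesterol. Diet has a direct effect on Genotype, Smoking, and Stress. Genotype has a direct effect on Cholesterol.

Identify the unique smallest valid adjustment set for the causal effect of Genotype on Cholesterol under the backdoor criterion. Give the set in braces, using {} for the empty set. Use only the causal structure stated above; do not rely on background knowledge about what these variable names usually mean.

{Stress}

Variables eligible for adjustment (non-descendants of Genotype, excluding Genotype and Cholesterol): {Diet, SleepHours, Smoking, Stress}.
Backdoor paths from Genotype to Cholesterol:
  P1: Genotype <- Diet -> Stress -> Cholesterol
  P2: Genotype <- Diet -> Smoking <- Stress -> Cholesterol
  P3: Genotype <- Stress -> Cholesterol
The empty set is not sufficient: P1 (Genotype <- Diet -> Stress -> Cholesterol) has no collider blocking it and no conditioned non-collider, so it is open.
Try {Stress}:
  P1: blocked at chain node Stress ∈ conditioning set.
  P2: blocked at collider Smoking (neither it nor any descendant is in the conditioning set).
  P3: blocked at fork node Stress ∈ conditioning set.
{Stress} contains no descendant of Genotype and blocks every backdoor path.
No other singleton works — e.g. {Diet} leaves P3 open — so {Stress} is the unique smallest valid adjustment set.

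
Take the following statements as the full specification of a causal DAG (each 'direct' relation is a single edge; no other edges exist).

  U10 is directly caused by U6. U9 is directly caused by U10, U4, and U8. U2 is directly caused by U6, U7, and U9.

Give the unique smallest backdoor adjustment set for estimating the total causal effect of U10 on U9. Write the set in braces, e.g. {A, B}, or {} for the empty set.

Variables eligible for adjustment (non-descendants of U10, excluding U10 and U9): {U4, U6, U7, U8}.
Backdoor paths from U10 to U9:
  P1: U10 <- U6 -> U2 <- U9
Each backdoor path contains an unconditioned collider, so every path is already blocked with the empty conditioning set:
  P1: blocked at collider U2 (neither it nor any descendant is in the conditioning set).
The empty set is therefore the unique smallest valid set.

{}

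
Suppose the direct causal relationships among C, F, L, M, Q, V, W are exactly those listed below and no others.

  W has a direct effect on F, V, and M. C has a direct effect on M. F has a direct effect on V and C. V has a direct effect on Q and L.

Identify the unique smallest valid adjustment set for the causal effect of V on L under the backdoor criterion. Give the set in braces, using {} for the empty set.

{}

Variables eligible for adjustment (non-descendants of V, excluding V and L): {C, F, M, W}.
Backdoor paths from V to L:
  (none)
With no backdoor paths the empty set already satisfies the criterion, and it is trivially minimal.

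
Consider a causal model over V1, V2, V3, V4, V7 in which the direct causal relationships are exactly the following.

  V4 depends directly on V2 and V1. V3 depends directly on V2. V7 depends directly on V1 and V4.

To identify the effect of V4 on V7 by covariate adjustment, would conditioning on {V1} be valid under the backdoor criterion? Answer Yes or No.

Yes

Backdoor paths from V4 to V7 (paths whose first edge points into V4):
  P1: V4 <- V1 -> V7
Condition 1 (no descendant of V4 in the set): holds — descendants of V4 are {V7}; none are in {V1}.
Condition 2 (every backdoor path blocked by {V1}):
  P1: blocked at fork node V1 ∈ conditioning set.
{V1} satisfies the backdoor criterion.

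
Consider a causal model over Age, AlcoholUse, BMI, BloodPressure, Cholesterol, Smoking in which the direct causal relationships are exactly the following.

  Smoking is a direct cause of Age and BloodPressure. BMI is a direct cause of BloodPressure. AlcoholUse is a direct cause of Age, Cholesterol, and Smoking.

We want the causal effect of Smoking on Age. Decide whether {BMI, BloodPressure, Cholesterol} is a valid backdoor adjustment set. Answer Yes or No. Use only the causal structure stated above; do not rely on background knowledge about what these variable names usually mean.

Backdoor paths from Smoking to Age (paths whose first edge points into Smoking):
  P1: Smoking <- AlcoholUse -> Age
Condition 1 (no descendant of Smoking in the set): FAILS — BloodPressure is a descendant of Smoking.
Condition 2 (every backdoor path blocked by {BMI, BloodPressure, Cholesterol}):
  P1: open — no interior node is in the conditioning set.
{BMI, BloodPressure, Cholesterol} does not satisfy the backdoor criterion.

No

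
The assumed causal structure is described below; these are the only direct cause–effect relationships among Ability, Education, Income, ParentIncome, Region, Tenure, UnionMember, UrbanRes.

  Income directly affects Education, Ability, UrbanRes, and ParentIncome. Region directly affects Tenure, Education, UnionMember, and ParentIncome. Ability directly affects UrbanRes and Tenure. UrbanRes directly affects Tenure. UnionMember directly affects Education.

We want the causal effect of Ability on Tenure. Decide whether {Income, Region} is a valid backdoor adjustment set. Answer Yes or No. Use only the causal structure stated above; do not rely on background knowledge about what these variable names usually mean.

Yes

Backdoor paths from Ability to Tenure (paths whose first edge points into Ability):
  P1: Ability <- Income -> Education <- Region -> Tenure
  P2: Ability <- Income -> Education <- UnionMember <- Region -> Tenure
  P3: Ability <- Income -> UrbanRes -> Tenure
  P4: Ability <- Income -> ParentIncome <- Region -> Tenure
Condition 1 (no descendant of Ability in the set): holds — descendants of Ability are {Tenure, UrbanRes}; none are in {Income, Region}.
Condition 2 (every backdoor path blocked by {Income, Region}):
  P1: blocked at fork node Income ∈ conditioning set.
  P2: blocked at fork node Income ∈ conditioning set.
  P3: blocked at fork node Income ∈ conditioning set.
  P4: blocked at fork node Income ∈ conditioning set.
{Income, Region} satisfies the backdoor criterion.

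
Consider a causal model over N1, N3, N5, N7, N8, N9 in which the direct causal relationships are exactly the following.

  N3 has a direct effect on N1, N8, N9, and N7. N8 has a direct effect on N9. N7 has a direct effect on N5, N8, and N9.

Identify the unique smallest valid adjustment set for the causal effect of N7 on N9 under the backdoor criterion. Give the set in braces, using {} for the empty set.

Variables eligible for adjustment (non-descendants of N7, excluding N7 and N9): {N1, N3}.
Backdoor paths from N7 to N9:
  P1: N7 <- N3 -> N8 -> N9
  P2: N7 <- N3 -> N9
The empty set is not sufficient: P1 (N7 <- N3 -> N8 -> N9) has no collider blocking it and no conditioned non-collider, so it is open.
Try {N3}:
  P1: blocked at fork node N3 ∈ conditioning set.
  P2: blocked at fork node N3 ∈ conditioning set.
{N3} contains no descendant of N7 and blocks every backdoor path.
No other singleton works — e.g. {N1} leaves P1 open — so {N3} is the unique smallest valid adjustment set.

{N3}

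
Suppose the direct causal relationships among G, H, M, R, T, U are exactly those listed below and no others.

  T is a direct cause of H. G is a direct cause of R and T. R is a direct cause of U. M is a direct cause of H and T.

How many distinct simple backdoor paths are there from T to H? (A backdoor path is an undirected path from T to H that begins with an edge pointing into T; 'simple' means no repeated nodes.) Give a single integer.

A backdoor path from T to H is any simple undirected path whose first edge points into T (i.e. leaves T via a parent).
Parents of T: {G, M}.
Enumerating:
  P1: T <- M -> H
That exhausts the simple backdoor paths. Count: 1.

1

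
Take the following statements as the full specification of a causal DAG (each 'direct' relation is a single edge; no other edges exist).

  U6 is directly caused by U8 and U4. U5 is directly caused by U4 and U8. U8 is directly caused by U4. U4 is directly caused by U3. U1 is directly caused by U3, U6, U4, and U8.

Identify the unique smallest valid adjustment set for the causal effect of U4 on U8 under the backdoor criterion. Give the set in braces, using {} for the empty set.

Variables eligible for adjustment (non-descendants of U4, excluding U4 and U8): {U3}.
Backdoor paths from U4 to U8:
  P1: U4 <- U3 -> U1 <- U8
  P2: U4 <- U3 -> U1 <- U6 <- U8
Each backdoor path contains an unconditioned collider, so every path is already blocked with the empty conditioning set:
  P1: blocked at collider U1 (neither it nor any descendant is in the conditioning set).
  P2: blocked at collider U1 (neither it nor any descendant is in the conditioning set).
The empty set is therefore the unique smallest valid set.

{}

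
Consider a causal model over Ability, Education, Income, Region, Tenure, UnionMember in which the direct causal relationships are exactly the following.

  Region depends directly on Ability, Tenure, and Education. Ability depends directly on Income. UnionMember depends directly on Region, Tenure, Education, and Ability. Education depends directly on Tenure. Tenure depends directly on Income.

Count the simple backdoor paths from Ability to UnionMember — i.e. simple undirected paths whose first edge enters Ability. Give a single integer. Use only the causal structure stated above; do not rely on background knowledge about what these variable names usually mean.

A backdoor path from Ability to UnionMember is any simple undirected path whose first edge points into Ability (i.e. leaves Ability via a parent).
Parents of Ability: {Income}.
Enumerating:
  P1: Ability <- Income -> Tenure -> Education -> Region -> UnionMember
  P2: Ability <- Income -> Tenure -> Education -> UnionMember
  P3: Ability <- Income -> Tenure -> Region <- Education -> UnionMember
  P4: Ability <- Income -> Tenure -> Region -> UnionMember
  P5: Ability <- Income -> Tenure -> UnionMember
That exhausts the simple backdoor paths. Count: 5.

5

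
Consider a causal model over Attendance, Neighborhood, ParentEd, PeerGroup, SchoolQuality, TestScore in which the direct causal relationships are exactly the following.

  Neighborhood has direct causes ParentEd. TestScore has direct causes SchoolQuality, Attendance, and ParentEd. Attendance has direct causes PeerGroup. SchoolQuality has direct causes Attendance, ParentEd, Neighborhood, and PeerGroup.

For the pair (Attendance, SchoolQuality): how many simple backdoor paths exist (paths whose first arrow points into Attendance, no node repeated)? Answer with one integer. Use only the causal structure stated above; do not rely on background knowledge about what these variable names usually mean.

1

A backdoor path from Attendance to SchoolQuality is any simple undirected path whose first edge points into Attendance (i.e. leaves Attendance via a parent).
Parents of Attendance: {PeerGroup}.
Enumerating:
  P1: Attendance <- PeerGroup -> SchoolQuality
That exhausts the simple backdoor paths. Count: 1.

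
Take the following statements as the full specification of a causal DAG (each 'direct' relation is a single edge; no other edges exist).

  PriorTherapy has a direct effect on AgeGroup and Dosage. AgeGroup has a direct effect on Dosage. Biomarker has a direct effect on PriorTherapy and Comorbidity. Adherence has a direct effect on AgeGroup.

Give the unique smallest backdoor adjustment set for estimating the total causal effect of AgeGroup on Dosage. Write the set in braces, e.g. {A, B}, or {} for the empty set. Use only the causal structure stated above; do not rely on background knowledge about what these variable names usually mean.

{PriorTherapy}

Variables eligible for adjustment (non-descendants of AgeGroup, excluding AgeGroup and Dosage): {Adherence, Biomarker, Comorbidity, PriorTherapy}.
Backdoor paths from AgeGroup to Dosage:
  P1: AgeGroup <- PriorTherapy -> Dosage
The empty set is not sufficient: P1 (AgeGroup <- PriorTherapy -> Dosage) has no collider blocking it and no conditioned non-collider, so it is open.
Try {PriorTherapy}:
  P1: blocked at fork node PriorTherapy ∈ conditioning set.
{PriorTherapy} contains no descendant of AgeGroup and blocks every backdoor path.
No other singleton works — e.g. {Biomarker} leaves P1 open — so {PriorTherapy} is the unique smallest valid adjustment set.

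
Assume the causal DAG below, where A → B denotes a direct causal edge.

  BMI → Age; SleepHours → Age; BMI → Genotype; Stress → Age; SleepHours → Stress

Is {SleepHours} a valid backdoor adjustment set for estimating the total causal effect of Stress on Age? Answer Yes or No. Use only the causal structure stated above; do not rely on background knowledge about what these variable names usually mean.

Backdoor paths from Stress to Age (paths whose first edge points into Stress):
  P1: Stress <- SleepHours -> Age
Condition 1 (no descendant of Stress in the set): holds — descendants of Stress are {Age}; none are in {SleepHours}.
Condition 2 (every backdoor path blocked by {SleepHours}):
  P1: blocked at fork node SleepHours ∈ conditioning set.
{SleepHours} satisfies the backdoor criterion.

Yes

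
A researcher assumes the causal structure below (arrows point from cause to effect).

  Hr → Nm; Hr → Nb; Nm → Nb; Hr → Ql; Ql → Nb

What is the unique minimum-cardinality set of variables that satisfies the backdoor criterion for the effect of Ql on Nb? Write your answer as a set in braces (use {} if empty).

{Hr}

Variables eligible for adjustment (non-descendants of Ql, excluding Ql and Nb): {Hr, Nm}.
Backdoor paths from Ql to Nb:
  P1: Ql <- Hr -> Nm -> Nb
  P2: Ql <- Hr -> Nb
The empty set is not sufficient: P1 (Ql <- Hr -> Nm -> Nb) has no collider blocking it and no conditioned non-collider, so it is open.
Try {Hr}:
  P1: blocked at fork node Hr ∈ conditioning set.
  P2: blocked at fork node Hr ∈ conditioning set.
{Hr} contains no descendant of Ql and blocks every backdoor path.
No other singleton works — e.g. {Nm} leaves P2 open — so {Hr} is the unique smallest valid adjustment set.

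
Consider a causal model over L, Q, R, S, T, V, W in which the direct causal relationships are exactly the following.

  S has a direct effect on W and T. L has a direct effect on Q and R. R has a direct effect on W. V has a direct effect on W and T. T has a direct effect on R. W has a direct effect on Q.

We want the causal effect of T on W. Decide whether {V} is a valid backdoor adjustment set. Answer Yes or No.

No

Backdoor paths from T to W (paths whose first edge points into T):
  P1: T <- S -> W
  P2: T <- V -> W
Condition 1 (no descendant of T in the set): holds — descendants of T are {Q, R, W}; none are in {V}.
Condition 2 (every backdoor path blocked by {V}):
  P1: open — no interior node is in the conditioning set.
  P2: blocked at fork node V ∈ conditioning set.
{V} does not satisfy the backdoor criterion.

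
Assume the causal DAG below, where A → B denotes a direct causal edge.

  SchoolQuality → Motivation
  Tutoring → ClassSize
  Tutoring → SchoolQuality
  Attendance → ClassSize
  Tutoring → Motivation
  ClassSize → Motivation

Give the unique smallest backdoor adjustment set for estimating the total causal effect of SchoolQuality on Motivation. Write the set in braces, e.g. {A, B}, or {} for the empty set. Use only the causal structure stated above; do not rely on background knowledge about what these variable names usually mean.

Variables eligible for adjustment (non-descendants of SchoolQuality, excluding SchoolQuality and Motivation): {Attendance, ClassSize, Tutoring}.
Backdoor paths from SchoolQuality to Motivation:
  P1: SchoolQuality <- Tutoring -> ClassSize -> Motivation
  P2: SchoolQuality <- Tutoring -> Motivation
The empty set is not sufficient: P1 (SchoolQuality <- Tutoring -> ClassSize -> Motivation) has no collider blocking it and no conditioned non-collider, so it is open.
Try {Tutoring}:
  P1: blocked at fork node Tutoring ∈ conditioning set.
  P2: blocked at fork node Tutoring ∈ conditioning set.
{Tutoring} contains no descendant of SchoolQuality and blocks every backdoor path.
No other singleton works — e.g. {Attendance} leaves P1 open — so {Tutoring} is the unique smallest valid adjustment set.

{Tutoring}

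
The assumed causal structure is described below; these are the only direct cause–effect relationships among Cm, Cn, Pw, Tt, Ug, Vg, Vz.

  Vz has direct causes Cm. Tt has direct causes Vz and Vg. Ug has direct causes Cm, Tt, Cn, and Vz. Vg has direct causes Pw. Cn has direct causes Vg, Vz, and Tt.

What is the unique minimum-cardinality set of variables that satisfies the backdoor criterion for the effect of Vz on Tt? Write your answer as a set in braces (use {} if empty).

Variables eligible for adjustment (non-descendants of Vz, excluding Vz and Tt): {Cm, Pw, Vg}.
Backdoor paths from Vz to Tt:
  P1: Vz <- Cm -> Ug <- Tt
  P2: Vz <- Cm -> Ug <- Cn <- Vg -> Tt
  P3: Vz <- Cm -> Ug <- Cn <- Tt
Each backdoor path contains an unconditioned collider, so every path is already blocked with the empty conditioning set:
  P1: blocked at collider Ug (neither it nor any descendant is in the conditioning set).
  P2: blocked at collider Ug (neither it nor any descendant is in the conditioning set).
  P3: blocked at collider Ug (neither it nor any descendant is in the conditioning set).
The empty set is therefore the unique smallest valid set.

{}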